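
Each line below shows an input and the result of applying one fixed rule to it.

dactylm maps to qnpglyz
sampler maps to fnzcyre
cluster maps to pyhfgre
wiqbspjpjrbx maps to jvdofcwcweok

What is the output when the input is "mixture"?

zvkgher

Each output is the input with this applied: shift every letter 13 places forward in the alphabet (wrapping around) — i.e. ROT13.
For "mixture" the result is "zvkgher".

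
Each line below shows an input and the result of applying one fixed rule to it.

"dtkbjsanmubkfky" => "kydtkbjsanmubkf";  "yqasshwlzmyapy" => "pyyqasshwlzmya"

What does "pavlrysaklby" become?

What's happening: move the last 2 characters to the front (rotate right by 2).
On "pavlrysaklby" that produces "bypavlrysakl".

bypavlrysakl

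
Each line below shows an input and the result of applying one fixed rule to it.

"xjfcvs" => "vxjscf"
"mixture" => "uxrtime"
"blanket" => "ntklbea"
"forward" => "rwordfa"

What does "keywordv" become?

Each output is the input with this applied: sort the characters into reverse alphabetical order, then swap each adjacent pair of characters (1↔2, 3↔4, ...).
Applying both steps to "keywordv": "ywvroked", then "wyrvkode".

wyrvkode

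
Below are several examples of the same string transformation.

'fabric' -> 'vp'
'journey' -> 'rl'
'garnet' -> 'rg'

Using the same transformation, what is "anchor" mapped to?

be

The transformation: shift every letter 13 places forward in the alphabet (wrapping around) — i.e. ROT13, then keep only the last 2 characters.
Applying both steps to "anchor": "napube", then "be".
(Check on "journey": → "wbhearl" → "rl" ✓)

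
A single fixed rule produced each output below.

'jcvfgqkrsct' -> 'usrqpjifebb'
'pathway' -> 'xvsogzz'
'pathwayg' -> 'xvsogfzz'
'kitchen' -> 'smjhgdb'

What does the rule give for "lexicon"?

Each output is the input with this applied: sort the characters into reverse alphabetical order, then shift every letter 1 place backward in the alphabet (wrapping around).
Applying both steps to "lexicon": "xonliec", then "wnmkhdb".

wnmkhdb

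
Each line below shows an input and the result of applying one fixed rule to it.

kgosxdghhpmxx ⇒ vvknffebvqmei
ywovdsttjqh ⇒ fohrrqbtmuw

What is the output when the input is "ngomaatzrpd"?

bnpxryykmel

The pattern: reverse the string, then shift every letter 2 places backward in the alphabet (wrapping around).
Applying both steps to "ngomaatzrpd": "dprztaamogn", then "bnpxryykmel".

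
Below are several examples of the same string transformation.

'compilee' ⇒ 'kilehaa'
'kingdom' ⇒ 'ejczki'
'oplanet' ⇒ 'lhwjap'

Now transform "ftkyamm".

What's happening: shift every letter 4 places backward in the alphabet (wrapping around), then delete the first character.
On "ftkyamm": the first step gives "bpguwii", and the second then gives "pguwii".

pguwii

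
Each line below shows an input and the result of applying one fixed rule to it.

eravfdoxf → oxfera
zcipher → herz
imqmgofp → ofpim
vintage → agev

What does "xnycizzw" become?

zzwxn

What's happening: move the last 3 characters to the front (rotate right by 3), then delete the last 3 characters.
For "xnycizzw", step one produces "zzwxnyci"; step two turns that into "zzwxn".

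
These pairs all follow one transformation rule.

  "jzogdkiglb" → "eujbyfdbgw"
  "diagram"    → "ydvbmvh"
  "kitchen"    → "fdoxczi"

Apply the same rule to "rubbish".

mpwwdnc

Each output is the input with this applied: shift every letter 5 places backward in the alphabet (wrapping around).
Doing the same to "rubbish": "mpwwdnc".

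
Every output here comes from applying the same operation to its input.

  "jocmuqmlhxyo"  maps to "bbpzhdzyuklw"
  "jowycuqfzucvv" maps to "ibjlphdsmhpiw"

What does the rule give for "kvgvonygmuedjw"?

jitibaltzhrqwx

What's happening: shift every letter 13 places forward in the alphabet (wrapping around) — i.e. ROT13, then swap the first and last characters.
Starting from "kvgvonygmuedjw": after the first operation, "xitibaltzhrqwj"; after the second, "jitibaltzhrqwx".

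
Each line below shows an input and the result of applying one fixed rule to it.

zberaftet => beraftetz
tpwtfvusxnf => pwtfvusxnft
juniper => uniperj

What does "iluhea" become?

luheai

The transformation: move the first character to the end.
Applying that to "iluhea" gives "luheai".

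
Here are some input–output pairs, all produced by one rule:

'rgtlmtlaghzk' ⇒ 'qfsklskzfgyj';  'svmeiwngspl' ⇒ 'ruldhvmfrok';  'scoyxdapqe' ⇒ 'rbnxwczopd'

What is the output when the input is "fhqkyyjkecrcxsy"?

The pattern: shift every letter 1 place backward in the alphabet (wrapping around).
Applying that to "fhqkyyjkecrcxsy" gives "egpjxxijdbqbwrx".

egpjxxijdbqbwrx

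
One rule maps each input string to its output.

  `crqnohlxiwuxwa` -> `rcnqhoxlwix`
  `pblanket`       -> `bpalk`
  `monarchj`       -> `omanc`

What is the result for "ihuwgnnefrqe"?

hiwungenr

Rule — swap each adjacent pair of characters (1↔2, 3↔4, ...), then delete the last 3 characters.
"ihuwgnnefrqe" → "hiwungenrfeq" → "hiwungenr".
(Check on "crqnohlxiwuxwa": → "rcnqhoxlwixuaw" → "rcnqhoxlwix" ✓)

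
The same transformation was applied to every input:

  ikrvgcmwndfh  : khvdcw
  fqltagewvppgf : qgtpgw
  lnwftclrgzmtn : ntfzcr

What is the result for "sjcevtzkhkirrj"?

jjertkk

The transformation: keep every other character starting from the second (positions 2nd, 4th, 6th, ...), then take characters alternately from the front and the back (1st, last, 2nd, 2nd-last, ...).
Working it through for "sjcevtzkhkirrj": intermediate "jetkkrj", final "jjertkk".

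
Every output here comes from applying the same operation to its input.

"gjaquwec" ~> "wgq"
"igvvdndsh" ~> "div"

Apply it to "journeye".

The transformation: move the last 3 characters to the front (rotate right by 3), then keep one character in every 3, starting at position 1 (positions 1st, 4th, 7th, ...).
So "journeye" becomes "ejr".

ejr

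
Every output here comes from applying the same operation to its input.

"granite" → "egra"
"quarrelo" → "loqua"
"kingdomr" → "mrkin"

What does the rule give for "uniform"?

muni

What's happening: move the first 3 characters to the end (rotate left by 3), then delete the first 3 characters.
Working it through for "uniform": intermediate "formuni", final "muni".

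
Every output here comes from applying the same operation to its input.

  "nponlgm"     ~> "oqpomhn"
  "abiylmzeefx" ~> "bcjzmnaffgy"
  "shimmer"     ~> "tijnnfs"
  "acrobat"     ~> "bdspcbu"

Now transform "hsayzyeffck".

itbzazfggdl

Rule — shift every letter 1 place forward in the alphabet (wrapping around).
Applying that to "hsayzyeffck" gives "itbzazfggdl".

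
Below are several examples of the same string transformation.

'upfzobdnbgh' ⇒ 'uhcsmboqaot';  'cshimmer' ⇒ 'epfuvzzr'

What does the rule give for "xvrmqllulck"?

xkiezdyyhyp

What's happening: shift every letter 13 places forward in the alphabet (wrapping around) — i.e. ROT13, then move the last character to the front.
On "xvrmqllulck": the first step gives "kiezdyyhypx", and the second then gives "xkiezdyyhyp".
(Check on "upfzobdnbgh": → "hcsmboqaotu" → "uhcsmboqaot" ✓)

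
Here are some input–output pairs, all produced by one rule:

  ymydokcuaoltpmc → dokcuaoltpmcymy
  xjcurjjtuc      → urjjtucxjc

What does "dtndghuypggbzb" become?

dghuypggbzbdtn

Rule — move the first 3 characters to the end (rotate left by 3).
For "dtndghuypggbzb" the result is "dghuypggbzbdtn".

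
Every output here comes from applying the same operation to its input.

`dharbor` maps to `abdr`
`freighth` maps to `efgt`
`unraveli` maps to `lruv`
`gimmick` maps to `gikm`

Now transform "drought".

The transformation: keep every other character starting from the first (positions 1st, 3rd, 5th, ...), then sort the characters into alphabetical order.
For "drought", step one produces "dogt"; step two turns that into "dgot".

dgot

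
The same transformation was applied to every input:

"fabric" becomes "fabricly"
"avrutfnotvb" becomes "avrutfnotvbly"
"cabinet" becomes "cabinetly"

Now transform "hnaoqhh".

What's happening: append "ly".
On "hnaoqhh" that produces "hnaoqhhly".

hnaoqhhly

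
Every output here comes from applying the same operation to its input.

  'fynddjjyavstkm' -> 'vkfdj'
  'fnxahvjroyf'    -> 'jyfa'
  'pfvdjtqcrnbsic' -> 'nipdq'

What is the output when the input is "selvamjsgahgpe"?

Looking at the pairs, the operation is to keep one character in every 3, starting at position 1 (positions 1st, 4th, 7th, ...), then move the last 2 characters to the front (rotate right by 2).
For "selvamjsgahgpe", step one produces "svjap"; step two turns that into "apsvj".

apsvj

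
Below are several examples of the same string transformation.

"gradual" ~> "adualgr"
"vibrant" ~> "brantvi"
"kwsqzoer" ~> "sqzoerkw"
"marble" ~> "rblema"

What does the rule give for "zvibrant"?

The rule is to move the first 2 characters to the end (rotate left by 2).
For "zvibrant" the result is "ibrantzv".

ibrantzv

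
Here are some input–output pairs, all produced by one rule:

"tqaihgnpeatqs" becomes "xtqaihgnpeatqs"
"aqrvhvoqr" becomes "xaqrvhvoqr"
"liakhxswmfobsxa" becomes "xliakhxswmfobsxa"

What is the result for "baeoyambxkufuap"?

What's happening: prepend "x".
"baeoyambxkufuap" → "xbaeoyambxkufuap".

xbaeoyambxkufuap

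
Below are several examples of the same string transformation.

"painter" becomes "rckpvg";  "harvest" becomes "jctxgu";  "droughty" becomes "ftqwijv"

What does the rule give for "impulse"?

The transformation: delete the last character, then shift every letter 2 places forward in the alphabet (wrapping around).
Applying that to "impulse" gives "korwnu".

korwnu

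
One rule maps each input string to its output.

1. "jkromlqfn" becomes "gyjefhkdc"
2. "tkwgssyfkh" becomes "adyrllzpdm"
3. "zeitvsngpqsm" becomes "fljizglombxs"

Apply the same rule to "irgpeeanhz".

Each output is the input with this applied: reverse the string, then shift every letter 7 places backward in the alphabet (wrapping around).
"irgpeeanhz" → "zhnaeepgri" → "sagtxxizkb".
(Check on "tkwgssyfkh": → "hkfyssgwkt" → "adyrllzpdm" ✓)

sagtxxizkb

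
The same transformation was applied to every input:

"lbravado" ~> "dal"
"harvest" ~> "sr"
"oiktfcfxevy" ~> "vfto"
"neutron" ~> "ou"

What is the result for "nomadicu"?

can

What's happening: reverse the string, then keep one character in every 3, starting at position 2 (positions 2nd, 5th, 8th, ...).
"nomadicu" → "ucidamon" → "can".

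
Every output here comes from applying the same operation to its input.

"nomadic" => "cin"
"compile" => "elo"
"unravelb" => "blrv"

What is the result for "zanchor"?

Looking at the pairs, the operation is to sort the characters into alphabetical order, then keep every other character starting from the second (positions 2nd, 4th, 6th, ...).
"zanchor" → "achnorz" → "cnr".
(Check on "nomadic": → "acdimno" → "cin" ✓)

cnr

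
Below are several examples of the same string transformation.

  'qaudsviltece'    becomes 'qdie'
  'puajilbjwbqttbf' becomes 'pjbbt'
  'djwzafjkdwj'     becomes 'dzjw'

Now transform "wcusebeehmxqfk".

The transformation: keep one character in every 3, starting at position 1 (positions 1st, 4th, 7th, ...).
Applying that to "wcusebeehmxqfk" gives "wsemf".

wsemf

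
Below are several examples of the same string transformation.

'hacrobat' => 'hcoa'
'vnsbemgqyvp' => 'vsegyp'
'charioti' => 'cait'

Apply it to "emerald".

What's happening: keep every other character starting from the first (positions 1st, 3rd, 5th, ...).
So "emerald" becomes "eead".

eead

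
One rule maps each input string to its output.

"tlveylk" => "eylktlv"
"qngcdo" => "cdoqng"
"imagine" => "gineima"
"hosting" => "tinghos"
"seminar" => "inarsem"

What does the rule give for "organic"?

The pattern: move the first 3 characters to the end (rotate left by 3).
"organic" → "anicorg".

anicorg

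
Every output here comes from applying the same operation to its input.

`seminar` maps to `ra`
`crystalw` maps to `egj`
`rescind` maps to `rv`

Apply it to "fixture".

vh

Rule — keep one character in every 3, starting at position 2 (positions 2nd, 5th, 8th, ...), then shift every letter 13 places forward in the alphabet (wrapping around) — i.e. ROT13.
Applying both steps to "fixture": "iu", then "vh".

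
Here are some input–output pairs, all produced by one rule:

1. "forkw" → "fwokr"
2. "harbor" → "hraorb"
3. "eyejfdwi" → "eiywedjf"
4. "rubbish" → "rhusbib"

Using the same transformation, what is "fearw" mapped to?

Looking at the pairs, the operation is to take characters alternately from the front and the back (1st, last, 2nd, 2nd-last, ...).
"fearw" → "fwera".

fwera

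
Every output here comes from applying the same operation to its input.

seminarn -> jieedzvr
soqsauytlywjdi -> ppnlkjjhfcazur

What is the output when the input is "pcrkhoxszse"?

Rule — sort the characters into reverse alphabetical order, then shift every letter 9 places backward in the alphabet (wrapping around).
Starting from "pcrkhoxszse": after the first operation, "zxssrpokhec"; after the second, "qojjigfbyvt".
(Check on "soqsauytlywjdi": → "yywutssqoljida" → "ppnlkjjhfcazur" ✓)

qojjigfbyvt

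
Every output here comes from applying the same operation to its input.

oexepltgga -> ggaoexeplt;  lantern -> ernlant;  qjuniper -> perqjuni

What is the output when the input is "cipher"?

hercip

The pattern: move the last 3 characters to the front (rotate right by 3).
For "cipher" the result is "hercip".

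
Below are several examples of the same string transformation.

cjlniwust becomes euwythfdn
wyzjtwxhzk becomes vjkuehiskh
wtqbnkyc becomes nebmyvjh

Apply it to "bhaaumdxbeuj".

usllfxoimpfm

Looking at the pairs, the operation is to shift every letter 11 places forward in the alphabet (wrapping around), then swap the first and last characters.
Applying both steps to "bhaaumdxbeuj": "msllfxoimpfu", then "usllfxoimpfm".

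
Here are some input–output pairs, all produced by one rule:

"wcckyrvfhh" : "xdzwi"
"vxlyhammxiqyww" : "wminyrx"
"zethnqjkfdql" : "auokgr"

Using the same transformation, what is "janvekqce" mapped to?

kofrf

In each case the input is transformed by: shift every letter 1 place forward in the alphabet (wrapping around), then keep every other character starting from the first (positions 1st, 3rd, 5th, ...).
"janvekqce" → "kbowflrdf" → "kofrf".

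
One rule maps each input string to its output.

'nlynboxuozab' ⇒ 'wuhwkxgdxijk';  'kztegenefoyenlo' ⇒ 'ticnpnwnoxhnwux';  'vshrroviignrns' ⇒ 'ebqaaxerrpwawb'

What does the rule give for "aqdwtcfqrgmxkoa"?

The transformation: shift every letter 9 places forward in the alphabet (wrapping around).
Applying that to "aqdwtcfqrgmxkoa" gives "jzmfclozapvgtxj".

jzmfclozapvgtxj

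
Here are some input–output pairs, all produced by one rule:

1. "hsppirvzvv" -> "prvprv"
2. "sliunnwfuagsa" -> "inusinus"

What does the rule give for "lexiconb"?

The rule is to keep one character in every 3, starting at position 3 (positions 3rd, 6th, 9th, ...), then write the whole string twice.
"lexiconb" → "xo" → "xoxo".

xoxo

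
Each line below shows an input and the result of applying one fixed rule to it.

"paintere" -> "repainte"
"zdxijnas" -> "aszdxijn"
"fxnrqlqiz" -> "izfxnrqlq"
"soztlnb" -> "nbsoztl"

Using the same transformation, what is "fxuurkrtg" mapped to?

In each case the input is transformed by: move the last 2 characters to the front (rotate right by 2).
"fxuurkrtg" → "tgfxuurkr".

tgfxuurkr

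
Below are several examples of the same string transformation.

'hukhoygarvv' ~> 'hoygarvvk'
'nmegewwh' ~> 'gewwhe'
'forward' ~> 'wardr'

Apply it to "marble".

The rule is to delete the first 2 characters, then move the first character to the end.
On "marble": the first step gives "rble", and the second then gives "bler".

bler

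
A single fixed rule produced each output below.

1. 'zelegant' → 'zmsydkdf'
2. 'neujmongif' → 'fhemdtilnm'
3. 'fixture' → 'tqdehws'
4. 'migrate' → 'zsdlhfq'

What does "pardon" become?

Looking at the pairs, the operation is to shift every letter 1 place backward in the alphabet (wrapping around), then move the last 3 characters to the front (rotate right by 3).
Working it through for "pardon": intermediate "ozqcnm", final "cnmozq".

cnmozq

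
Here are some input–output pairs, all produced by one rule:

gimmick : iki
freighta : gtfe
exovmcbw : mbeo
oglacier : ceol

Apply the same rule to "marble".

lmr

The transformation: move the first 3 characters to the end (rotate left by 3), then keep every other character starting from the second (positions 2nd, 4th, 6th, ...).
Starting from "marble": after the first operation, "blemar"; after the second, "lmr".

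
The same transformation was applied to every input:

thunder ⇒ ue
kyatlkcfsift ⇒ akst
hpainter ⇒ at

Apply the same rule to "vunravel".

nv

Each output is the input with this applied: keep one character in every 3, starting at position 3 (positions 3rd, 6th, 9th, ...).
For "vunravel" the result is "nv".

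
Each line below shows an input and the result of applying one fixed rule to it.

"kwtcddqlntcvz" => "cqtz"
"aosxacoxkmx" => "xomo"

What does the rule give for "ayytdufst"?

What's happening: move the first 2 characters to the end (rotate left by 2), then keep one character in every 3, starting at position 2 (positions 2nd, 5th, 8th, ...).
On "ayytdufst": the first step gives "ytdufstay", and the second then gives "tfa".

tfa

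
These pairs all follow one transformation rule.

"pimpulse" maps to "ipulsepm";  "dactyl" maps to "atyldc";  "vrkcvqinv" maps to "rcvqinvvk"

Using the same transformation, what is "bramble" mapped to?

Each output is the input with this applied: move the first 2 characters to the end (rotate left by 2), then swap the first and last characters.
Starting from "bramble": after the first operation, "amblebr"; after the second, "rmbleba".
(Check on "vrkcvqinv": → "kcvqinvvr" → "rcvqinvvk" ✓)

rmbleba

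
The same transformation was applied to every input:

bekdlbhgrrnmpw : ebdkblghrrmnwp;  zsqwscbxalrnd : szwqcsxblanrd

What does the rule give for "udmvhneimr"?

The rule is to swap each adjacent pair of characters (1↔2, 3↔4, ...).
Doing the same to "udmvhneimr": "duvmnhierm".

duvmnhierm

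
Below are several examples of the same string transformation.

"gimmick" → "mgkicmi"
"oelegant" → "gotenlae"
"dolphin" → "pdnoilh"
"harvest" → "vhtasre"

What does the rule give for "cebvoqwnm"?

ocmenbwvq

The rule is to take characters alternately from the front and the back (1st, last, 2nd, 2nd-last, ...), then move the last character to the front.
Applying both steps to "cebvoqwnm": "cmenbwvqo", then "ocmenbwvq".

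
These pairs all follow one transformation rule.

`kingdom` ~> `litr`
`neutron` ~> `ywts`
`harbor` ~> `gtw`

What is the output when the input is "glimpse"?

The pattern: shift every letter 5 places forward in the alphabet (wrapping around), then delete the first 3 characters.
"glimpse" → "lqnruxj" → "ruxj".

ruxj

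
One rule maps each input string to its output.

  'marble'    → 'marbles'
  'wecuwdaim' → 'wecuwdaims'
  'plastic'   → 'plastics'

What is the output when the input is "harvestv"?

harvestvs

What's happening: append "s".
"harvestv" → "harvestvs".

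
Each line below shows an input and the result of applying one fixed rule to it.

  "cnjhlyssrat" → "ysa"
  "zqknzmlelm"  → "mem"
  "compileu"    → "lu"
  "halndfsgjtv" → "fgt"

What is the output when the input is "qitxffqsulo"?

What's happening: keep every other character starting from the second (positions 2nd, 4th, 6th, ...), then delete the first 2 characters.
"qitxffqsulo" → "ixfsl" → "fsl".
(Check on "halndfsgjtv": → "anfgt" → "fgt" ✓)

fsl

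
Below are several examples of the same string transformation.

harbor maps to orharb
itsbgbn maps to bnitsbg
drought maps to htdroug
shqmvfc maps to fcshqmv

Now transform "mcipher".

ermciph

In each case the input is transformed by: move the last 2 characters to the front (rotate right by 2).
On "mcipher" that produces "ermciph".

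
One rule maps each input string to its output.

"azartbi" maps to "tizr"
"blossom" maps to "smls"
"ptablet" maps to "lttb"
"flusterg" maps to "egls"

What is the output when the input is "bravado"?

aorv

In each case the input is transformed by: move the last 3 characters to the front (rotate right by 3), then keep every other character starting from the first (positions 1st, 3rd, 5th, ...).
Starting from "bravado": after the first operation, "adobrav"; after the second, "aorv".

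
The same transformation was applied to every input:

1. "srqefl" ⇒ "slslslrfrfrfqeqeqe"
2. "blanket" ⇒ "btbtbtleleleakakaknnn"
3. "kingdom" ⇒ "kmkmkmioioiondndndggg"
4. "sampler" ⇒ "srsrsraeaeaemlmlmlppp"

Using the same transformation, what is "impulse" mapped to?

Looking at the pairs, the operation is to repeat every character 3 times, then take characters alternately from the front and the back (1st, last, 2nd, 2nd-last, ...).
For "impulse", step one produces "iiimmmpppuuulllssseee"; step two turns that into "ieieiemsmsmsplplpluuu".

ieieiemsmsmsplplpluuu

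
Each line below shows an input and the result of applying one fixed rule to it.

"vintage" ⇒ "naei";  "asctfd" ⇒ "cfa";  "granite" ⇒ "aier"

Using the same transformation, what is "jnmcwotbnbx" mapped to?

mwtnxn

Looking at the pairs, the operation is to move the first 2 characters to the end (rotate left by 2), then keep every other character starting from the first (positions 1st, 3rd, 5th, ...).
On "jnmcwotbnbx": the first step gives "mcwotbnbxjn", and the second then gives "mwtnxn".
(Check on "granite": → "anitegr" → "aier" ✓)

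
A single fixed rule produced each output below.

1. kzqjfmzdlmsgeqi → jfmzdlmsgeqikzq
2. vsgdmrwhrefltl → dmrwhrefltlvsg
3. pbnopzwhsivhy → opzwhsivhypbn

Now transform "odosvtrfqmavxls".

The rule is to move the first 3 characters to the end (rotate left by 3).
So "odosvtrfqmavxls" becomes "svtrfqmavxlsodo".

svtrfqmavxlsodo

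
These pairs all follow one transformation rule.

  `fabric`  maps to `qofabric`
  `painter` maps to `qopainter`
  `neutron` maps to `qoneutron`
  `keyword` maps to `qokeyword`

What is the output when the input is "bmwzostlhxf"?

qobmwzostlhxf

Rule — prepend "qo".
So "bmwzostlhxf" becomes "qobmwzostlhxf".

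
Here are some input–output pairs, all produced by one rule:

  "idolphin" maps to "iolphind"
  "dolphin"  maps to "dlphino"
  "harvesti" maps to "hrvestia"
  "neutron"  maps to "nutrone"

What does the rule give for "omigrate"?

Rule — move the first character to the end, then swap the first and last characters.
Starting from "omigrate": after the first operation, "migrateo"; after the second, "oigratem".
(Check on "idolphin": → "dolphini" → "iolphind" ✓)

oigratem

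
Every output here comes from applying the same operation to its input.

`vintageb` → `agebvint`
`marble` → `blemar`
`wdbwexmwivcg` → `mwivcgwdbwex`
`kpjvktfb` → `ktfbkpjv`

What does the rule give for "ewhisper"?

sperewhi

The pattern: swap the front and back halves of the string.
Applying that to "ewhisper" gives "sperewhi".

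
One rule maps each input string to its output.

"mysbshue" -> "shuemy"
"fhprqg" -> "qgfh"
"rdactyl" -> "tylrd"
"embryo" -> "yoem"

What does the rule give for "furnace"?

acefu

Looking at the pairs, the operation is to move the first 2 characters to the end (rotate left by 2), then delete the first 2 characters.
For "furnace", step one produces "rnacefu"; step two turns that into "acefu".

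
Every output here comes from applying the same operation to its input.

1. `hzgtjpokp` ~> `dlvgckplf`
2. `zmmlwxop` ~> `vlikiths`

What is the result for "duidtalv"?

Rule — shift every letter 4 places backward in the alphabet (wrapping around), then take characters alternately from the front and the back (1st, last, 2nd, 2nd-last, ...).
Working it through for "duidtalv": intermediate "zqezpwhr", final "zrqhewzp".
(Check on "hzgtjpokp": → "dvcpflkgl" → "dlvgckplf" ✓)

zrqhewzp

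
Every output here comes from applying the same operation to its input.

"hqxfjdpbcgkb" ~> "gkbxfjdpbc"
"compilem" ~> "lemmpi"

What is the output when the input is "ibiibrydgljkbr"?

What's happening: delete the first 2 characters, then move the last 3 characters to the front (rotate right by 3).
Applying that to "ibiibrydgljkbr" gives "kbriibrydglj".

kbriibrydglj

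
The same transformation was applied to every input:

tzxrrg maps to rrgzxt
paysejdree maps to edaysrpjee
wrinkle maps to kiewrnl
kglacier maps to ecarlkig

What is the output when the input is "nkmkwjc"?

The rule is to sort the characters into reverse alphabetical order, then move the last 3 characters to the front (rotate right by 3).
Applying both steps to "nkmkwjc": "wnmkkjc", then "kjcwnmk".

kjcwnmk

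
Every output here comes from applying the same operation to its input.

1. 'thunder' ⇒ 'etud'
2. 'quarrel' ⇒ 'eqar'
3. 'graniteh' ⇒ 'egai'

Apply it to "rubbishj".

hrbi

What's happening: move the last 2 characters to the front (rotate right by 2), then keep every other character starting from the first (positions 1st, 3rd, 5th, ...).
Starting from "rubbishj": after the first operation, "hjrubbis"; after the second, "hrbi".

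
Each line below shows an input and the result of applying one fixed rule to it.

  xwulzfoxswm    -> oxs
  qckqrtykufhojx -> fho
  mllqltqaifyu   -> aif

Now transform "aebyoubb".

you

Each output is the input with this applied: delete the last 2 characters, then keep only the last 3 characters.
On "aebyoubb": the first step gives "aebyou", and the second then gives "you".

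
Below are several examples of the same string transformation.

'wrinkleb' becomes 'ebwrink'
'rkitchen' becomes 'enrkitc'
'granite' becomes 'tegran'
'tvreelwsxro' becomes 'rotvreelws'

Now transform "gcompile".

legcomp

What's happening: move the last 3 characters to the front (rotate right by 3), then delete the first character.
"gcompile" → "ilegcomp" → "legcomp".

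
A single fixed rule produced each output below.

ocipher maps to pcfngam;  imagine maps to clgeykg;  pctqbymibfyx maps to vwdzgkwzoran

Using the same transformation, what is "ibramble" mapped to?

In each case the input is transformed by: reverse the string, then shift every letter 2 places backward in the alphabet (wrapping around).
For "ibramble", step one produces "elbmarbi"; step two turns that into "cjzkypzg".
(Check on "ocipher": → "rehpico" → "pcfngam" ✓)

cjzkypzg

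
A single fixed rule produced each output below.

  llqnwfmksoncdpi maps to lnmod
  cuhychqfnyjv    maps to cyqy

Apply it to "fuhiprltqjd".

filj

The transformation: keep one character in every 3, starting at position 1 (positions 1st, 4th, 7th, ...).
Applying that to "fuhiprltqjd" gives "filj".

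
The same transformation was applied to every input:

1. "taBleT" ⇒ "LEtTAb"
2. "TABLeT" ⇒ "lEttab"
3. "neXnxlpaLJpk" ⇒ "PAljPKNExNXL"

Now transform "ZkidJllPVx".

LLpvXzKIDj

What's happening: flip the case of every letter, then swap the front and back halves of the string.
On "ZkidJllPVx": the first step gives "zKIDjLLpvX", and the second then gives "LLpvXzKIDj".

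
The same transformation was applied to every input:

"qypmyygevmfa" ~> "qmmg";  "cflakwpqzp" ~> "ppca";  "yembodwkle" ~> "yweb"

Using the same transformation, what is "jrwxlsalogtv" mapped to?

Looking at the pairs, the operation is to keep one character in every 3, starting at position 1 (positions 1st, 4th, 7th, ...), then sort the characters into reverse alphabetical order.
Starting from "jrwxlsalogtv": after the first operation, "jxag"; after the second, "xjga".

xjga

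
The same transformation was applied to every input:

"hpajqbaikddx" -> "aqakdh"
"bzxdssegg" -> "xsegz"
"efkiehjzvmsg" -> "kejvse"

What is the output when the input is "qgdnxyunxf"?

Each output is the input with this applied: move the first 2 characters to the end (rotate left by 2), then keep every other character starting from the first (positions 1st, 3rd, 5th, ...).
"qgdnxyunxf" → "dxuxq".
(Check on "hpajqbaikddx": → "ajqbaikddxhp" → "aqakdh" ✓)

dxuxq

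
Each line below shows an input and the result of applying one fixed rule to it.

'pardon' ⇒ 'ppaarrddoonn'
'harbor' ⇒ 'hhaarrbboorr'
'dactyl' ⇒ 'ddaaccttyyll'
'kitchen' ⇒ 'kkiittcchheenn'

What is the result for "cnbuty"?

ccnnbbuuttyy

What's happening: double every character.
For "cnbuty" the result is "ccnnbbuuttyy".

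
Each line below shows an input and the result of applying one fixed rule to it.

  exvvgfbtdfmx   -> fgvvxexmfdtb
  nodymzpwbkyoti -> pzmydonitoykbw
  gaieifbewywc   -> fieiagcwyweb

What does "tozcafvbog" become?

Looking at the pairs, the operation is to swap the front and back halves of the string, then reverse the string.
For "tozcafvbog", step one produces "fvbogtozca"; step two turns that into "aczotgobvf".

aczotgobvf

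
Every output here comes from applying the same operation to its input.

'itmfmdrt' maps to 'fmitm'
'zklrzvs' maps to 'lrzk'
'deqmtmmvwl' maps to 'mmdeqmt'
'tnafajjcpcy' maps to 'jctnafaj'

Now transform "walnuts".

lnwa

In each case the input is transformed by: delete the last 3 characters, then move the last 2 characters to the front (rotate right by 2).
"walnuts" → "waln" → "lnwa".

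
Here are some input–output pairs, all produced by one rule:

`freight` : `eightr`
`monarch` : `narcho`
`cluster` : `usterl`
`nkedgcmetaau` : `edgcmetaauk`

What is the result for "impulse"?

pulsem

The pattern: delete the first character, then move the first character to the end.
"impulse" → "mpulse" → "pulsem".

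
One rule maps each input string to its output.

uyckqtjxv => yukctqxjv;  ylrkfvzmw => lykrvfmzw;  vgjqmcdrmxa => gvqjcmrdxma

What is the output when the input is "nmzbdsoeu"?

mnbzsdeou

Each output is the input with this applied: swap each adjacent pair of characters (1↔2, 3↔4, ...).
So "nmzbdsoeu" becomes "mnbzsdeou".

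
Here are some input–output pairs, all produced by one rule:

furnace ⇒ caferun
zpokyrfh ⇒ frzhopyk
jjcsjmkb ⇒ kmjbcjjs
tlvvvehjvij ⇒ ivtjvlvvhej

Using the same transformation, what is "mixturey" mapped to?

ermyxiut

What's happening: move the last 3 characters to the front (rotate right by 3), then swap each adjacent pair of characters (1↔2, 3↔4, ...).
Starting from "mixturey": after the first operation, "reymixtu"; after the second, "ermyxiut".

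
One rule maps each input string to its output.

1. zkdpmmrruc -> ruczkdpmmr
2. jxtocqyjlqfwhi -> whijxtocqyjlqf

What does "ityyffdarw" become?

arwityyffd

The transformation: move the last 3 characters to the front (rotate right by 3).
Applying that to "ityyffdarw" gives "arwityyffd".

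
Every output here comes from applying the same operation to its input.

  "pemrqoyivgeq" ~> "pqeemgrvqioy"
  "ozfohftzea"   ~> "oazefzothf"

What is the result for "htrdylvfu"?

In each case the input is transformed by: take characters alternately from the front and the back (1st, last, 2nd, 2nd-last, ...).
Doing the same to "htrdylvfu": "hutfrvdly".

hutfrvdly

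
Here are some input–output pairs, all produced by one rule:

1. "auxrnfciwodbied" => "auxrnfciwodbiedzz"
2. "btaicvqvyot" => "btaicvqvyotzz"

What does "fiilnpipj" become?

Looking at the pairs, the operation is to append "zz".
Doing the same to "fiilnpipj": "fiilnpipjzz".

fiilnpipjzz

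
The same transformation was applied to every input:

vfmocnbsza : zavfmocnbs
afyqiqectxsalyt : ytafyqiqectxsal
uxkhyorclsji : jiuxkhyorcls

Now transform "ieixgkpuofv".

The transformation: move the last 2 characters to the front (rotate right by 2).
"ieixgkpuofv" → "fvieixgkpuo".

fvieixgkpuo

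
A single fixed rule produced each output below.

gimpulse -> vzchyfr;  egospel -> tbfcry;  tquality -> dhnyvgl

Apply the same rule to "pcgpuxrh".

What's happening: delete the first character, then shift every letter 13 places forward in the alphabet (wrapping around) — i.e. ROT13.
Working it through for "pcgpuxrh": intermediate "cgpuxrh", final "ptchkeu".

ptchkeu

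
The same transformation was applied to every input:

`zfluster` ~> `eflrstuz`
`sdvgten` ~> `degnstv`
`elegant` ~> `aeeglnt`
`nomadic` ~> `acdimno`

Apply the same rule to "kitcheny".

cehiknty

The rule is to sort the characters into alphabetical order.
Doing the same to "kitcheny": "cehiknty".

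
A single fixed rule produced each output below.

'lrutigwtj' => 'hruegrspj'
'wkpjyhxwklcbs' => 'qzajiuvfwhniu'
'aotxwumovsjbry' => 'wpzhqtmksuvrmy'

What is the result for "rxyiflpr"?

Each output is the input with this applied: reverse the string, then shift every letter 2 places backward in the alphabet (wrapping around).
Working it through for "rxyiflpr": intermediate "rplfiyxr", final "pnjdgwvp".
(Check on "lrutigwtj": → "jtwgiturl" → "hruegrspj" ✓)

pnjdgwvp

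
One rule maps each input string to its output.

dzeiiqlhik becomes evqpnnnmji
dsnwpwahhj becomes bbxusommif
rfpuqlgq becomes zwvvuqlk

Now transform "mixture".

czywrnj

Each output is the input with this applied: sort the characters into reverse alphabetical order, then shift every letter 5 places forward in the alphabet (wrapping around).
Working it through for "mixture": intermediate "xutrmie", final "czywrnj".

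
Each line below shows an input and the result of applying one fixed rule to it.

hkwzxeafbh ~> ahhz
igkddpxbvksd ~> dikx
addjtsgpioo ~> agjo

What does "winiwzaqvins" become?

Each output is the input with this applied: keep one character in every 3, starting at position 1 (positions 1st, 4th, 7th, ...), then sort the characters into alphabetical order.
Starting from "winiwzaqvins": after the first operation, "wiai"; after the second, "aiiw".
(Check on "hkwzxeafbh": → "hzah" → "ahhz" ✓)

aiiw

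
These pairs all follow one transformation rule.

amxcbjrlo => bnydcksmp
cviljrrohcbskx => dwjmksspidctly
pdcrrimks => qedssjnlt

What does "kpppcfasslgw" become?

Rule — shift every letter 1 place forward in the alphabet (wrapping around).
Doing the same to "kpppcfasslgw": "lqqqdgbttmhx".

lqqqdgbttmhx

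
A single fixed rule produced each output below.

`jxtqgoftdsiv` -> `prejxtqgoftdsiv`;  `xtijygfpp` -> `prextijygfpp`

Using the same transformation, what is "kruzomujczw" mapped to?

The transformation: prepend "pre".
"kruzomujczw" → "prekruzomujczw".

prekruzomujczw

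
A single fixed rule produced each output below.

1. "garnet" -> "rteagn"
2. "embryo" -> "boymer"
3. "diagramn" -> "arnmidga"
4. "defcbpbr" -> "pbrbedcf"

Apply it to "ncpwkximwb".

What's happening: swap each adjacent pair of characters (1↔2, 3↔4, ...), then swap the front and back halves of the string.
For "ncpwkximwb" the result is "kmibwcnwpx".
(Check on "garnet": → "agnrte" → "rteagn" ✓)

kmibwcnwpx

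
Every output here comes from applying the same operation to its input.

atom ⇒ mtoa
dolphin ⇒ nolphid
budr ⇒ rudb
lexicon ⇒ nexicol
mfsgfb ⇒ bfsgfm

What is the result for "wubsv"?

vubsw

What's happening: swap the first and last characters.
For "wubsv" the result is "vubsw".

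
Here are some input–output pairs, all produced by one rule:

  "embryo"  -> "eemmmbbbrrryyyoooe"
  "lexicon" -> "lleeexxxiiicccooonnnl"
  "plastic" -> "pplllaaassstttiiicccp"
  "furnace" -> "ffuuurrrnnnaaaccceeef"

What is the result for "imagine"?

What's happening: repeat every character 3 times, then move the first character to the end.
"imagine" → "iiimmmaaagggiiinnneee" → "iimmmaaagggiiinnneeei".
(Check on "lexicon": → "llleeexxxiiicccooonnn" → "lleeexxxiiicccooonnnl" ✓)

iimmmaaagggiiinnneeei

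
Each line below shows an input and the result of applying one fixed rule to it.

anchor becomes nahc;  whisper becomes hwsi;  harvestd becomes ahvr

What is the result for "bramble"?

rbma

The transformation: swap each adjacent pair of characters (1↔2, 3↔4, ...), then keep only the first 4 characters.
On "bramble": the first step gives "rbmalbe", and the second then gives "rbma".
(Check on "harvestd": → "ahvrsedt" → "ahvr" ✓)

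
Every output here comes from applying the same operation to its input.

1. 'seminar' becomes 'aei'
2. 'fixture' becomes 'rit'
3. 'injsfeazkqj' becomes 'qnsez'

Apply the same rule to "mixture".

What's happening: keep every other character starting from the second (positions 2nd, 4th, 6th, ...), then move the last character to the front.
On "mixture": the first step gives "itr", and the second then gives "rit".

rit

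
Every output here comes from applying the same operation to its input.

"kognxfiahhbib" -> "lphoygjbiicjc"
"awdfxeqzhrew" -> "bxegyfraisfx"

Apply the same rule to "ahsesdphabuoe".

bitfteqibcvpf

The rule is to shift every letter 1 place forward in the alphabet (wrapping around).
Doing the same to "ahsesdphabuoe": "bitfteqibcvpf".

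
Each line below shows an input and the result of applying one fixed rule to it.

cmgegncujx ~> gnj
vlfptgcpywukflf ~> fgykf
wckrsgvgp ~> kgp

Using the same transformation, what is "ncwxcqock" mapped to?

The rule is to keep one character in every 3, starting at position 3 (positions 3rd, 6th, 9th, ...).
Doing the same to "ncwxcqock": "wqk".

wqk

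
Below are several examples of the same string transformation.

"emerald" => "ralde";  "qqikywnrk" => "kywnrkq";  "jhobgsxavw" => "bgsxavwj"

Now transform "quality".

lityq

Rule — move the first character to the end, then delete the first 2 characters.
Starting from "quality": after the first operation, "ualityq"; after the second, "lityq".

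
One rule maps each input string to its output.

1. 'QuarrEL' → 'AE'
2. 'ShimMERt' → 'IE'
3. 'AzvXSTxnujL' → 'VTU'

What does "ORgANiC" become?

GI

What's happening: keep one character in every 3, starting at position 3 (positions 3rd, 6th, 9th, ...), then convert every letter to uppercase.
On "ORgANiC": the first step gives "gi", and the second then gives "GI".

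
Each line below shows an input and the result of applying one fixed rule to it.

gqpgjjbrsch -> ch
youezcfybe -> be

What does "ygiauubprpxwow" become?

ow

What's happening: keep only the last 2 characters.
Doing the same to "ygiauubprpxwow": "ow".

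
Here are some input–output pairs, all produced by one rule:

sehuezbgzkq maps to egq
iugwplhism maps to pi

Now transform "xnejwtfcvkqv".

The pattern: delete the first 3 characters, then keep one character in every 3, starting at position 2 (positions 2nd, 5th, 8th, ...).
Working it through for "xnejwtfcvkqv": intermediate "jwtfcvkqv", final "wcq".

wcq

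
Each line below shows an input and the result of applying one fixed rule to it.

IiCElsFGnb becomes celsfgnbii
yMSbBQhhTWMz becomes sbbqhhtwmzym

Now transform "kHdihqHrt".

Rule — move the first 2 characters to the end (rotate left by 2), then convert every letter to lowercase.
On "kHdihqHrt" that produces "dihqhrtkh".
(Check on "yMSbBQhhTWMz": → "SbBQhhTWMzyM" → "sbbqhhtwmzym" ✓)

dihqhrtkh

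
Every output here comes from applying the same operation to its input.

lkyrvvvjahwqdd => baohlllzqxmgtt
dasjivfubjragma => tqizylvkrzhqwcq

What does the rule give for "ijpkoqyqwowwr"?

In each case the input is transformed by: shift every letter 10 places backward in the alphabet (wrapping around).
Applying that to "ijpkoqyqwowwr" gives "yzfaegogmemmh".

yzfaegogmemmh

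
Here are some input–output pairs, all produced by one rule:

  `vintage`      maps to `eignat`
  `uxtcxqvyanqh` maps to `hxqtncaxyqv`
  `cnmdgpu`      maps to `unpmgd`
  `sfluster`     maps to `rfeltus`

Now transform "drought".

Each output is the input with this applied: take characters alternately from the front and the back (1st, last, 2nd, 2nd-last, ...), then delete the first character.
"drought" → "dtrhogu" → "trhogu".

trhogu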